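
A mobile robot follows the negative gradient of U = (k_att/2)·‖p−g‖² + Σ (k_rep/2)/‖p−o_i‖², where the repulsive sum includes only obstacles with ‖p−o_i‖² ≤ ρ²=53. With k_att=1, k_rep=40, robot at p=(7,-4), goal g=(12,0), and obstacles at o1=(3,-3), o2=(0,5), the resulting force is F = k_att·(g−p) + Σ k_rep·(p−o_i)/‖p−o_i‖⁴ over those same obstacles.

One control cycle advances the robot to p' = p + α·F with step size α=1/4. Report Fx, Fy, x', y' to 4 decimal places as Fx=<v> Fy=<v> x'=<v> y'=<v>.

F_att = 1·(g−p) = 1·(5,4) = (5.0000,4.0000)
o1: d²=17 ≤ ρ²=53; F_rep = 40·(4,-1)/17² = (0.5536,-0.1384)
o2: d²=130 > ρ²=53 → inactive
F = F_att + ΣF_rep = (5.5536,3.8616)
p' = p + 1/4·F = (8.3884,-3.0346)

Fx=5.5536 Fy=3.8616 x'=8.3884 y'=-3.0346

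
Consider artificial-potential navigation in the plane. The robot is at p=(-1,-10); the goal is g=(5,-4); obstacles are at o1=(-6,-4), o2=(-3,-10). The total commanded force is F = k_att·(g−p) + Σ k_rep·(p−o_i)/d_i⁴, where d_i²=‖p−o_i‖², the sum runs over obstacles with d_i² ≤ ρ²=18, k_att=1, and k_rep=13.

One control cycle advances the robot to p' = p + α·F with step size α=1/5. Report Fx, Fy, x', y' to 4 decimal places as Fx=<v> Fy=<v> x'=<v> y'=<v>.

F_att = 1·(g−p) = 1·(6,6) = (6.0000,6.0000)
o1: d²=61 > ρ²=18 → inactive
o2: d²=4 ≤ ρ²=18; F_rep = 13·(2,0)/4² = (1.6250,0.0000)
F = F_att + ΣF_rep = (7.6250,6.0000)
p' = p + 1/5·F = (0.5250,-8.8000)

Fx=7.6250 Fy=6.0000 x'=0.5250 y'=-8.8000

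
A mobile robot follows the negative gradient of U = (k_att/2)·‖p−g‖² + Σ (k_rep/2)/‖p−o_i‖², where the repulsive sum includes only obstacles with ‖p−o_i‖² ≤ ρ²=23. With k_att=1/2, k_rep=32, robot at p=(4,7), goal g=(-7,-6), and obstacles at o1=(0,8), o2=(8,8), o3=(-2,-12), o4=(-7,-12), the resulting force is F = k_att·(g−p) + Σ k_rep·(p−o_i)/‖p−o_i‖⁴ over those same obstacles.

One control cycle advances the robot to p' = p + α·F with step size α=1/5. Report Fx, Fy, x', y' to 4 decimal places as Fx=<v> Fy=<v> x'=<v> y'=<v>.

Fx=-5.5000 Fy=-6.7215 x'=2.9000 y'=5.6557

F_att = 1/2·(g−p) = 1/2·(-11,-13) = (-5.5000,-6.5000)
o1: d²=17 ≤ ρ²=23; F_rep = 32·(4,-1)/17² = (0.4429,-0.1107)
o2: d²=17 ≤ ρ²=23; F_rep = 32·(-4,-1)/17² = (-0.4429,-0.1107)
o3: d²=397 > ρ²=23 → inactive
o4: d²=482 > ρ²=23 → inactive
F = F_att + ΣF_rep = (-5.5000,-6.7215)
p' = p + 1/5·F = (2.9000,5.6557)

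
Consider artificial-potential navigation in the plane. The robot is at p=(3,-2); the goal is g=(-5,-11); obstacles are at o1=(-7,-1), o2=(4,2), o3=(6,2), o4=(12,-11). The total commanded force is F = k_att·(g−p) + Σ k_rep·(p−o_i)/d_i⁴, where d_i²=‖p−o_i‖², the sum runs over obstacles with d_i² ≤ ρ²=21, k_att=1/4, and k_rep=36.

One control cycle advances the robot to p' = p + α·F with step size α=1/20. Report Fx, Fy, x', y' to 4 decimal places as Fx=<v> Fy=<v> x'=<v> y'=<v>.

F_att = 1/4·(g−p) = 1/4·(-8,-9) = (-2.0000,-2.2500)
o1: d²=101 > ρ²=21 → inactive
o2: d²=17 ≤ ρ²=21; F_rep = 36·(-1,-4)/17² = (-0.1246,-0.4983)
o3: d²=25 > ρ²=21 → inactive
o4: d²=162 > ρ²=21 → inactive
F = F_att + ΣF_rep = (-2.1246,-2.7483)
p' = p + 1/20·F = (2.8938,-2.1374)

Fx=-2.1246 Fy=-2.7483 x'=2.8938 y'=-2.1374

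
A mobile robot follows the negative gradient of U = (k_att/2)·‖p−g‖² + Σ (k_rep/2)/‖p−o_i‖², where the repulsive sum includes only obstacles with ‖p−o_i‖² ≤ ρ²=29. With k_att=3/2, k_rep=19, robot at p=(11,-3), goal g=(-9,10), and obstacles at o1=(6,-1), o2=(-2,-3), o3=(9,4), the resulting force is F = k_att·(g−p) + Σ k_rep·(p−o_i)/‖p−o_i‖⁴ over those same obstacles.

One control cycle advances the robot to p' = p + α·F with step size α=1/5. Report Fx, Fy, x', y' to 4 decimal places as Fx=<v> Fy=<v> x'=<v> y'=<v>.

F_att = 3/2·(g−p) = 3/2·(-20,13) = (-30.0000,19.5000)
o1: d²=29 ≤ ρ²=29; F_rep = 19·(5,-2)/29² = (0.1130,-0.0452)
o2: d²=169 > ρ²=29 → inactive
o3: d²=53 > ρ²=29 → inactive
F = F_att + ΣF_rep = (-29.8870,19.4548)
p' = p + 1/5·F = (5.0226,0.8910)

Fx=-29.8870 Fy=19.4548 x'=5.0226 y'=0.8910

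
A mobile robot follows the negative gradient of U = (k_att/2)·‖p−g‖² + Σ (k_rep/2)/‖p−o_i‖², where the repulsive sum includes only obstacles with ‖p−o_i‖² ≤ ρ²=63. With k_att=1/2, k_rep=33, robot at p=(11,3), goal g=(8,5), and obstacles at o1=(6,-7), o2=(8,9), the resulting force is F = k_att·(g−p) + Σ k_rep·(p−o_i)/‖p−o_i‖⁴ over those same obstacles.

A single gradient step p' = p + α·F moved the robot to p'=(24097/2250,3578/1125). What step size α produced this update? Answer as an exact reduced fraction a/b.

α = 1/5

F_att = 1/2·(g−p) = 1/2·(-3,2) = (-1.5000,1.0000)
o1: d²=125 > ρ²=63 → inactive
o2: d²=45 ≤ ρ²=63; F_rep = 33·(3,-6)/45² = (0.0489,-0.0978)
F = F_att + ΣF_rep = (-1.4511,0.9022)
Δp = p'−p = (-0.2902,0.1804); α = Δx/Fx = (-653/2250) / (-653/450) = 1/5
check: Δy/Fy = (203/1125) / (203/225) = 1/5 ✓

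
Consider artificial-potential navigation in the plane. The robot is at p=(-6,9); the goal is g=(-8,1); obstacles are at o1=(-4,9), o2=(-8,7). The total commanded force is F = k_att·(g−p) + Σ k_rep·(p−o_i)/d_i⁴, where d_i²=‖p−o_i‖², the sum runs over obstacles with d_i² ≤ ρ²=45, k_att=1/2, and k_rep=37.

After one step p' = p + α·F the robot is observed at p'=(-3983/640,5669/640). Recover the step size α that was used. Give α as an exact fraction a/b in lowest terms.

F_att = 1/2·(g−p) = 1/2·(-2,-8) = (-1.0000,-4.0000)
o1: d²=4 ≤ ρ²=45; F_rep = 37·(-2,0)/4² = (-4.6250,0.0000)
o2: d²=8 ≤ ρ²=45; F_rep = 37·(2,2)/8² = (1.1562,1.1562)
F = F_att + ΣF_rep = (-4.4688,-2.8438)
Δp = p'−p = (-0.2234,-0.1422); α = Δx/Fx = (-143/640) / (-143/32) = 1/20
check: Δy/Fy = (-91/640) / (-91/32) = 1/20 ✓

α = 1/20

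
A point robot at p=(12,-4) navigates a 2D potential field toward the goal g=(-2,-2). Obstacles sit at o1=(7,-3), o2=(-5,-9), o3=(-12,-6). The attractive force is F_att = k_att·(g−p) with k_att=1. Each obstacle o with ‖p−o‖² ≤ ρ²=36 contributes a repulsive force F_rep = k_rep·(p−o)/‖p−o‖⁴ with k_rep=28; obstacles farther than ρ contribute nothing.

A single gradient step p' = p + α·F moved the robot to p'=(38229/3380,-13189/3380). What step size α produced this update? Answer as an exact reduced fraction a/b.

α = 1/20

F_att = 1·(g−p) = 1·(-14,2) = (-14.0000,2.0000)
o1: d²=26 ≤ ρ²=36; F_rep = 28·(5,-1)/26² = (0.2071,-0.0414)
o2: d²=314 > ρ²=36 → inactive
o3: d²=580 > ρ²=36 → inactive
F = F_att + ΣF_rep = (-13.7929,1.9586)
Δp = p'−p = (-0.6896,0.0979); α = Δx/Fx = (-2331/3380) / (-2331/169) = 1/20
check: Δy/Fy = (331/3380) / (331/169) = 1/20 ✓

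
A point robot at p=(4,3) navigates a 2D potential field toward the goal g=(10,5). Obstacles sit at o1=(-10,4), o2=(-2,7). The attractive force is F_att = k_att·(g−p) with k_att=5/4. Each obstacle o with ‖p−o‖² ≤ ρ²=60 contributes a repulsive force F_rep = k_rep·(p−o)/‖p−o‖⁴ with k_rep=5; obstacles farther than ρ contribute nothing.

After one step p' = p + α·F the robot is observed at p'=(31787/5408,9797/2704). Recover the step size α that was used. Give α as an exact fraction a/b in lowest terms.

α = 1/4

F_att = 5/4·(g−p) = 5/4·(6,2) = (7.5000,2.5000)
o1: d²=197 > ρ²=60 → inactive
o2: d²=52 ≤ ρ²=60; F_rep = 5·(6,-4)/52² = (0.0111,-0.0074)
F = F_att + ΣF_rep = (7.5111,2.4926)
Δp = p'−p = (1.8778,0.6232); α = Δx/Fx = (10155/5408) / (10155/1352) = 1/4
check: Δy/Fy = (1685/2704) / (1685/676) = 1/4 ✓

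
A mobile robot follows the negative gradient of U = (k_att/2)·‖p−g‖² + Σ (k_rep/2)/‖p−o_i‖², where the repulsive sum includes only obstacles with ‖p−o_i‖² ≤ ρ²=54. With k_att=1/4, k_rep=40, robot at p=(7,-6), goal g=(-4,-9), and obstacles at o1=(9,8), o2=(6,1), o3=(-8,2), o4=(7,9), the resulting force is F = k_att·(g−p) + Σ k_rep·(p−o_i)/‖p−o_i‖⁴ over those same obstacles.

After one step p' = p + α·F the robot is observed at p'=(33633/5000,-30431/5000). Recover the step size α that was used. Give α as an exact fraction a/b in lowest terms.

α = 1/10

F_att = 1/4·(g−p) = 1/4·(-11,-3) = (-2.7500,-0.7500)
o1: d²=200 > ρ²=54 → inactive
o2: d²=50 ≤ ρ²=54; F_rep = 40·(1,-7)/50² = (0.0160,-0.1120)
o3: d²=289 > ρ²=54 → inactive
o4: d²=225 > ρ²=54 → inactive
F = F_att + ΣF_rep = (-2.7340,-0.8620)
Δp = p'−p = (-0.2734,-0.0862); α = Δx/Fx = (-1367/5000) / (-1367/500) = 1/10
check: Δy/Fy = (-431/5000) / (-431/500) = 1/10 ✓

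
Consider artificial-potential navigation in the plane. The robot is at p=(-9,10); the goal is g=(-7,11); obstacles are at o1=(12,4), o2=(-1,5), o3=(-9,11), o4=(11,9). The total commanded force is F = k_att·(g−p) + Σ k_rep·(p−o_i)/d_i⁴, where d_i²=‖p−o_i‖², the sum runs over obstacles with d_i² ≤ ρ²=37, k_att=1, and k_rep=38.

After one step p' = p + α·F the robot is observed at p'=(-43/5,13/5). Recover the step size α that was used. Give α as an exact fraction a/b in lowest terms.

F_att = 1·(g−p) = 1·(2,1) = (2.0000,1.0000)
o1: d²=477 > ρ²=37 → inactive
o2: d²=89 > ρ²=37 → inactive
o3: d²=1 ≤ ρ²=37; F_rep = 38·(0,-1)/1² = (0.0000,-38.0000)
o4: d²=401 > ρ²=37 → inactive
F = F_att + ΣF_rep = (2.0000,-37.0000)
Δp = p'−p = (0.4000,-7.4000); α = Δx/Fx = (2/5) / (2) = 1/5
check: Δy/Fy = (-37/5) / (-37) = 1/5 ✓

α = 1/5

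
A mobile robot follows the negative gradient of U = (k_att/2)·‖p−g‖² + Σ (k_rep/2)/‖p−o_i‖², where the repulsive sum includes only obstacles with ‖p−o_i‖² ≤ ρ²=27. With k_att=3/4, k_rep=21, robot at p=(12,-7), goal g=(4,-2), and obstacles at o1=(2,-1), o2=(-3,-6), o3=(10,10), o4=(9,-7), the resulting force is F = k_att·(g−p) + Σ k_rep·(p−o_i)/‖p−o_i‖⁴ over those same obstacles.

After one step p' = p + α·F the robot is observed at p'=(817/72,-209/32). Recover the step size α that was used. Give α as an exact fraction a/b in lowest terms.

F_att = 3/4·(g−p) = 3/4·(-8,5) = (-6.0000,3.7500)
o1: d²=136 > ρ²=27 → inactive
o2: d²=226 > ρ²=27 → inactive
o3: d²=293 > ρ²=27 → inactive
o4: d²=9 ≤ ρ²=27; F_rep = 21·(3,0)/9² = (0.7778,0.0000)
F = F_att + ΣF_rep = (-5.2222,3.7500)
Δp = p'−p = (-0.6528,0.4688); α = Δx/Fx = (-47/72) / (-47/9) = 1/8
check: Δy/Fy = (15/32) / (15/4) = 1/8 ✓

α = 1/8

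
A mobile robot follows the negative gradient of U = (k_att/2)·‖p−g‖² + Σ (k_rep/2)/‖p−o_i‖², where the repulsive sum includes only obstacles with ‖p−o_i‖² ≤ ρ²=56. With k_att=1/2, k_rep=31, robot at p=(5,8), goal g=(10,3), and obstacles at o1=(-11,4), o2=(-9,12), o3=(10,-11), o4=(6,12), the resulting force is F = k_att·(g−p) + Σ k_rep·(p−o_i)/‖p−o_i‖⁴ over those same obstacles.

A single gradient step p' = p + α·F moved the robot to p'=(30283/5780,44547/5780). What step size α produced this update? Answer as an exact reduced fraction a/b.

α = 1/10

F_att = 1/2·(g−p) = 1/2·(5,-5) = (2.5000,-2.5000)
o1: d²=272 > ρ²=56 → inactive
o2: d²=212 > ρ²=56 → inactive
o3: d²=386 > ρ²=56 → inactive
o4: d²=17 ≤ ρ²=56; F_rep = 31·(-1,-4)/17² = (-0.1073,-0.4291)
F = F_att + ΣF_rep = (2.3927,-2.9291)
Δp = p'−p = (0.2393,-0.2929); α = Δx/Fx = (1383/5780) / (1383/578) = 1/10
check: Δy/Fy = (-1693/5780) / (-1693/578) = 1/10 ✓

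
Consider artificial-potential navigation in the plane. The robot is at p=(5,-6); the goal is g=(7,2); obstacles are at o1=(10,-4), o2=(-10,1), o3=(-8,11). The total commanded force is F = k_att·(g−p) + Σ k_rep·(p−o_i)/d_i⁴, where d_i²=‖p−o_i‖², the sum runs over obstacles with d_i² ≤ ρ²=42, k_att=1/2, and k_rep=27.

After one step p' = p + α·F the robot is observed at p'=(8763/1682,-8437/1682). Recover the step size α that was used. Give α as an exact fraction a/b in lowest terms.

F_att = 1/2·(g−p) = 1/2·(2,8) = (1.0000,4.0000)
o1: d²=29 ≤ ρ²=42; F_rep = 27·(-5,-2)/29² = (-0.1605,-0.0642)
o2: d²=274 > ρ²=42 → inactive
o3: d²=458 > ρ²=42 → inactive
F = F_att + ΣF_rep = (0.8395,3.9358)
Δp = p'−p = (0.2099,0.9839); α = Δx/Fx = (353/1682) / (706/841) = 1/4
check: Δy/Fy = (1655/1682) / (3310/841) = 1/4 ✓

α = 1/4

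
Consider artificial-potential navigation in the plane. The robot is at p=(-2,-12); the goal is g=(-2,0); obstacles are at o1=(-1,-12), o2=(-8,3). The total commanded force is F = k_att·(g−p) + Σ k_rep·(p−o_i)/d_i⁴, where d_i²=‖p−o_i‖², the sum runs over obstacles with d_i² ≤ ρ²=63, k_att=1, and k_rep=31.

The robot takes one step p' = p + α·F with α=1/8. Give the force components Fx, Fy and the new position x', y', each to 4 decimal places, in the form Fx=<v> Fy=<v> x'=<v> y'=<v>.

F_att = 1·(g−p) = 1·(0,12) = (0.0000,12.0000)
o1: d²=1 ≤ ρ²=63; F_rep = 31·(-1,0)/1² = (-31.0000,0.0000)
o2: d²=261 > ρ²=63 → inactive
F = F_att + ΣF_rep = (-31.0000,12.0000)
p' = p + 1/8·F = (-5.8750,-10.5000)

Fx=-31.0000 Fy=12.0000 x'=-5.8750 y'=-10.5000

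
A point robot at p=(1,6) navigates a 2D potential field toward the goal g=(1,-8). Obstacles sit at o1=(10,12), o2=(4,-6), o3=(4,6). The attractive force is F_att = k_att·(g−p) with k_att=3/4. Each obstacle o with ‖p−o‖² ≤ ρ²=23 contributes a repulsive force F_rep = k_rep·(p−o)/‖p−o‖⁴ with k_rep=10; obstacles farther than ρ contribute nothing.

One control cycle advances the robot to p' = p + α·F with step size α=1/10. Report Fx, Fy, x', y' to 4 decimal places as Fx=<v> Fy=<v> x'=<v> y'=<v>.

Fx=-0.3704 Fy=-10.5000 x'=0.9630 y'=4.9500

F_att = 3/4·(g−p) = 3/4·(0,-14) = (0.0000,-10.5000)
o1: d²=117 > ρ²=23 → inactive
o2: d²=153 > ρ²=23 → inactive
o3: d²=9 ≤ ρ²=23; F_rep = 10·(-3,0)/9² = (-0.3704,0.0000)
F = F_att + ΣF_rep = (-0.3704,-10.5000)
p' = p + 1/10·F = (0.9630,4.9500)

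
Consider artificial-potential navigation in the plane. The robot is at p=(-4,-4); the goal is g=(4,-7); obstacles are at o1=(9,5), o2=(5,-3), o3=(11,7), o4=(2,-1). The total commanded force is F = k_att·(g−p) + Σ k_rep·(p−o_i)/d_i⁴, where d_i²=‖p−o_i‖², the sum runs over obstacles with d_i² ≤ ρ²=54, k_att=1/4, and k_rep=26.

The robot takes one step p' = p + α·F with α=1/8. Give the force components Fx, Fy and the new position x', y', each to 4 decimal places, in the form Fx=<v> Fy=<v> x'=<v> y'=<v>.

F_att = 1/4·(g−p) = 1/4·(8,-3) = (2.0000,-0.7500)
o1: d²=250 > ρ²=54 → inactive
o2: d²=82 > ρ²=54 → inactive
o3: d²=346 > ρ²=54 → inactive
o4: d²=45 ≤ ρ²=54; F_rep = 26·(-6,-3)/45² = (-0.0770,-0.0385)
F = F_att + ΣF_rep = (1.9230,-0.7885)
p' = p + 1/8·F = (-3.7596,-4.0986)

Fx=1.9230 Fy=-0.7885 x'=-3.7596 y'=-4.0986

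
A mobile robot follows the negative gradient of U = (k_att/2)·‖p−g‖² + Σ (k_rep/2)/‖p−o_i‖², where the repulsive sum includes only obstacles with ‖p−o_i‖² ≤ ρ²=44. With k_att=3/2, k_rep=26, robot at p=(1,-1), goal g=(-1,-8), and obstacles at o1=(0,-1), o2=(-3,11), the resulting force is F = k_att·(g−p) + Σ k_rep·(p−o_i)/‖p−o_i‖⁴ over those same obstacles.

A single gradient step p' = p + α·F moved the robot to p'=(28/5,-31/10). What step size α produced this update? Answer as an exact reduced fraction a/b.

F_att = 3/2·(g−p) = 3/2·(-2,-7) = (-3.0000,-10.5000)
o1: d²=1 ≤ ρ²=44; F_rep = 26·(1,0)/1² = (26.0000,0.0000)
o2: d²=160 > ρ²=44 → inactive
F = F_att + ΣF_rep = (23.0000,-10.5000)
Δp = p'−p = (4.6000,-2.1000); α = Δx/Fx = (23/5) / (23) = 1/5
check: Δy/Fy = (-21/10) / (-21/2) = 1/5 ✓

α = 1/5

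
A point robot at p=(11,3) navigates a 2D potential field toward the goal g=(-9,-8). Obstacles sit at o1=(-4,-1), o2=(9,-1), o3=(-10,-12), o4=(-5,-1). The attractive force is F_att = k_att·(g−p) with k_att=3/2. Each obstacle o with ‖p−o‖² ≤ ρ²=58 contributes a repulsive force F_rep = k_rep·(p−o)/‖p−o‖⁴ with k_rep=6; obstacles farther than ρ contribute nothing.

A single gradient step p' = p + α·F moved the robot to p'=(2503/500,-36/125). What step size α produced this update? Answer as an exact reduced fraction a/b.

F_att = 3/2·(g−p) = 3/2·(-20,-11) = (-30.0000,-16.5000)
o1: d²=241 > ρ²=58 → inactive
o2: d²=20 ≤ ρ²=58; F_rep = 6·(2,4)/20² = (0.0300,0.0600)
o3: d²=666 > ρ²=58 → inactive
o4: d²=272 > ρ²=58 → inactive
F = F_att + ΣF_rep = (-29.9700,-16.4400)
Δp = p'−p = (-5.9940,-3.2880); α = Δx/Fx = (-2997/500) / (-2997/100) = 1/5
check: Δy/Fy = (-411/125) / (-411/25) = 1/5 ✓

α = 1/5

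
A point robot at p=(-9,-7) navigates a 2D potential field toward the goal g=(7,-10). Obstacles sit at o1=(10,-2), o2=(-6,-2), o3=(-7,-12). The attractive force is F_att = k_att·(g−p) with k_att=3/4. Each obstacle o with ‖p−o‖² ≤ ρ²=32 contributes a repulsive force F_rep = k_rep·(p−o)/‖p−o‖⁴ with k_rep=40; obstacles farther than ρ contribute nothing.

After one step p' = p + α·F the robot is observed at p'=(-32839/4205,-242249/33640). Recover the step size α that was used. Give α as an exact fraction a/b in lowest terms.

F_att = 3/4·(g−p) = 3/4·(16,-3) = (12.0000,-2.2500)
o1: d²=386 > ρ²=32 → inactive
o2: d²=34 > ρ²=32 → inactive
o3: d²=29 ≤ ρ²=32; F_rep = 40·(-2,5)/29² = (-0.0951,0.2378)
F = F_att + ΣF_rep = (11.9049,-2.0122)
Δp = p'−p = (1.1905,-0.2012); α = Δx/Fx = (5006/4205) / (10012/841) = 1/10
check: Δy/Fy = (-6769/33640) / (-6769/3364) = 1/10 ✓

α = 1/10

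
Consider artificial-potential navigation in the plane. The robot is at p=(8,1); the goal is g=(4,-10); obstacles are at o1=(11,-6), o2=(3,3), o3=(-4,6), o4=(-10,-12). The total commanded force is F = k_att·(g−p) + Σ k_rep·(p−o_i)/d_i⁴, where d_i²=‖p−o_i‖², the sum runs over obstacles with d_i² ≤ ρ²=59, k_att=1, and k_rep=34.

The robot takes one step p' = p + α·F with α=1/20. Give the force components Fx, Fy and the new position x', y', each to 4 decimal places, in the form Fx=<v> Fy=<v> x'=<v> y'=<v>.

F_att = 1·(g−p) = 1·(-4,-11) = (-4.0000,-11.0000)
o1: d²=58 ≤ ρ²=59; F_rep = 34·(-3,7)/58² = (-0.0303,0.0707)
o2: d²=29 ≤ ρ²=59; F_rep = 34·(5,-2)/29² = (0.2021,-0.0809)
o3: d²=169 > ρ²=59 → inactive
o4: d²=493 > ρ²=59 → inactive
F = F_att + ΣF_rep = (-3.8282,-11.0101)
p' = p + 1/20·F = (7.8086,0.4495)

Fx=-3.8282 Fy=-11.0101 x'=7.8086 y'=0.4495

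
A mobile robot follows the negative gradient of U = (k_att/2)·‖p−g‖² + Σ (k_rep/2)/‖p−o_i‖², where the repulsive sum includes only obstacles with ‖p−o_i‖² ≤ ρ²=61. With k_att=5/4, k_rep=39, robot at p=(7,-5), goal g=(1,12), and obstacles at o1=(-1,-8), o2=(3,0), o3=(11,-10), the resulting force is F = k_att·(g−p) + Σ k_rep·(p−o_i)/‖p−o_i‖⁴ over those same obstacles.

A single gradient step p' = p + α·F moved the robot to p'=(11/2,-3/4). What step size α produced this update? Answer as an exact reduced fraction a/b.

F_att = 5/4·(g−p) = 5/4·(-6,17) = (-7.5000,21.2500)
o1: d²=73 > ρ²=61 → inactive
o2: d²=41 ≤ ρ²=61; F_rep = 39·(4,-5)/41² = (0.0928,-0.1160)
o3: d²=41 ≤ ρ²=61; F_rep = 39·(-4,5)/41² = (-0.0928,0.1160)
F = F_att + ΣF_rep = (-7.5000,21.2500)
Δp = p'−p = (-1.5000,4.2500); α = Δx/Fx = (-3/2) / (-15/2) = 1/5
check: Δy/Fy = (17/4) / (85/4) = 1/5 ✓

α = 1/5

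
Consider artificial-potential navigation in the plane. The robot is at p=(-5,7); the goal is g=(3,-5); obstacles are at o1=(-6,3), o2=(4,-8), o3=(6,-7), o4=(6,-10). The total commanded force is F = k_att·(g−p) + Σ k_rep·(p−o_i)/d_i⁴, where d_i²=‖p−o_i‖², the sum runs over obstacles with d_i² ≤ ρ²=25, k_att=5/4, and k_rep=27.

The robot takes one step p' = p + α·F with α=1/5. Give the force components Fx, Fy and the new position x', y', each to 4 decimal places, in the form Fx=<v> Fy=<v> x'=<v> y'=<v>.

F_att = 5/4·(g−p) = 5/4·(8,-12) = (10.0000,-15.0000)
o1: d²=17 ≤ ρ²=25; F_rep = 27·(1,4)/17² = (0.0934,0.3737)
o2: d²=306 > ρ²=25 → inactive
o3: d²=317 > ρ²=25 → inactive
o4: d²=410 > ρ²=25 → inactive
F = F_att + ΣF_rep = (10.0934,-14.6263)
p' = p + 1/5·F = (-2.9813,4.0747)

Fx=10.0934 Fy=-14.6263 x'=-2.9813 y'=4.0747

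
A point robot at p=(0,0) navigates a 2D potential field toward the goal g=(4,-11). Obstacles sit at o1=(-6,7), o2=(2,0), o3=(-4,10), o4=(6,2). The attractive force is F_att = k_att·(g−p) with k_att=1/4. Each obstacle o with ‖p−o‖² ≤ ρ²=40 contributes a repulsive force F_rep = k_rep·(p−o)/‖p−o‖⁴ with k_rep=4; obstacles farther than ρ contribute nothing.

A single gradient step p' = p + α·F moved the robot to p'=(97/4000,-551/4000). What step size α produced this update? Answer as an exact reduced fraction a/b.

F_att = 1/4·(g−p) = 1/4·(4,-11) = (1.0000,-2.7500)
o1: d²=85 > ρ²=40 → inactive
o2: d²=4 ≤ ρ²=40; F_rep = 4·(-2,0)/4² = (-0.5000,0.0000)
o3: d²=116 > ρ²=40 → inactive
o4: d²=40 ≤ ρ²=40; F_rep = 4·(-6,-2)/40² = (-0.0150,-0.0050)
F = F_att + ΣF_rep = (0.4850,-2.7550)
Δp = p'−p = (0.0243,-0.1378); α = Δx/Fx = (97/4000) / (97/200) = 1/20
check: Δy/Fy = (-551/4000) / (-551/200) = 1/20 ✓

α = 1/20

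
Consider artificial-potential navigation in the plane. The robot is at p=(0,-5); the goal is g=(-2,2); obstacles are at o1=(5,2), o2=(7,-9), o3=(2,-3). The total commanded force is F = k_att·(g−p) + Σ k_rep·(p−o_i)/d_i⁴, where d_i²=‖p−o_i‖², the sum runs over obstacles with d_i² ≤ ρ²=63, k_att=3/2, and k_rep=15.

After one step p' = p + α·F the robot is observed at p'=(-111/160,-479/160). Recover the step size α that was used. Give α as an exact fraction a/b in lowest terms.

F_att = 3/2·(g−p) = 3/2·(-2,7) = (-3.0000,10.5000)
o1: d²=74 > ρ²=63 → inactive
o2: d²=65 > ρ²=63 → inactive
o3: d²=8 ≤ ρ²=63; F_rep = 15·(-2,-2)/8² = (-0.4688,-0.4688)
F = F_att + ΣF_rep = (-3.4688,10.0312)
Δp = p'−p = (-0.6937,2.0063); α = Δx/Fx = (-111/160) / (-111/32) = 1/5
check: Δy/Fy = (321/160) / (321/32) = 1/5 ✓

α = 1/5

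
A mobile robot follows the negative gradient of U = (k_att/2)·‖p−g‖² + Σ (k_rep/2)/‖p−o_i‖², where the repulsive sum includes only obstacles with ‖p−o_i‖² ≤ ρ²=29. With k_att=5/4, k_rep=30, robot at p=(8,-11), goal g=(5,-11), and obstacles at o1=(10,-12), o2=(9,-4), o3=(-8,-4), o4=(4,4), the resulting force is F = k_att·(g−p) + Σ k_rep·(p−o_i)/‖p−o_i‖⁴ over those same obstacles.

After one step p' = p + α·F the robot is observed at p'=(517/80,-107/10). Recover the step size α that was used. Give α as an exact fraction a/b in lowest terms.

α = 1/4

F_att = 5/4·(g−p) = 5/4·(-3,0) = (-3.7500,0.0000)
o1: d²=5 ≤ ρ²=29; F_rep = 30·(-2,1)/5² = (-2.4000,1.2000)
o2: d²=50 > ρ²=29 → inactive
o3: d²=305 > ρ²=29 → inactive
o4: d²=241 > ρ²=29 → inactive
F = F_att + ΣF_rep = (-6.1500,1.2000)
Δp = p'−p = (-1.5375,0.3000); α = Δx/Fx = (-123/80) / (-123/20) = 1/4
check: Δy/Fy = (3/10) / (6/5) = 1/4 ✓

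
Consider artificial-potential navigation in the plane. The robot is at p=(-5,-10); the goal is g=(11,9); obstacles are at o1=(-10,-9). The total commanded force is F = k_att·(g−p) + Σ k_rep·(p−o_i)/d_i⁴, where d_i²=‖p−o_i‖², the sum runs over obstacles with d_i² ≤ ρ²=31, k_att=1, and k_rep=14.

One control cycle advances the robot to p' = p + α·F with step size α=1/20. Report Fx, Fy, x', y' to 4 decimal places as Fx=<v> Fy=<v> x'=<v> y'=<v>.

Fx=16.1036 Fy=18.9793 x'=-4.1948 y'=-9.0510

F_att = 1·(g−p) = 1·(16,19) = (16.0000,19.0000)
o1: d²=26 ≤ ρ²=31; F_rep = 14·(5,-1)/26² = (0.1036,-0.0207)
F = F_att + ΣF_rep = (16.1036,18.9793)
p' = p + 1/20·F = (-4.1948,-9.0510)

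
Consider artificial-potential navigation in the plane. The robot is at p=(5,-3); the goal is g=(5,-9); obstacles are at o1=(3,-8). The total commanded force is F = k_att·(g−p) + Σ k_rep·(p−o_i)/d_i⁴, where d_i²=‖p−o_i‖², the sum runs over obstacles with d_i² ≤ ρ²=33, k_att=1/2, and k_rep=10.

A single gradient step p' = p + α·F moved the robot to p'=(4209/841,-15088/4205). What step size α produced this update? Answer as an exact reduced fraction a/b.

F_att = 1/2·(g−p) = 1/2·(0,-6) = (0.0000,-3.0000)
o1: d²=29 ≤ ρ²=33; F_rep = 10·(2,5)/29² = (0.0238,0.0595)
F = F_att + ΣF_rep = (0.0238,-2.9405)
Δp = p'−p = (0.0048,-0.5881); α = Δx/Fx = (4/841) / (20/841) = 1/5
check: Δy/Fy = (-2473/4205) / (-2473/841) = 1/5 ✓

α = 1/5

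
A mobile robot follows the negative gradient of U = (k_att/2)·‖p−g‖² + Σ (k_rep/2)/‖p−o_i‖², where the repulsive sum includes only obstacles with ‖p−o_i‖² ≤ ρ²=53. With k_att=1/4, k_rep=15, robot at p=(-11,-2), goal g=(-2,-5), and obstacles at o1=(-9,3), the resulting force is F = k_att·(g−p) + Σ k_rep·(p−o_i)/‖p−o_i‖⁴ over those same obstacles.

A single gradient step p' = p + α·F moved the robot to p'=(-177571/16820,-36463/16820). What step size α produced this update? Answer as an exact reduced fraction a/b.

α = 1/5

F_att = 1/4·(g−p) = 1/4·(9,-3) = (2.2500,-0.7500)
o1: d²=29 ≤ ρ²=53; F_rep = 15·(-2,-5)/29² = (-0.0357,-0.0892)
F = F_att + ΣF_rep = (2.2143,-0.8392)
Δp = p'−p = (0.4429,-0.1678); α = Δx/Fx = (7449/16820) / (7449/3364) = 1/5
check: Δy/Fy = (-2823/16820) / (-2823/3364) = 1/5 ✓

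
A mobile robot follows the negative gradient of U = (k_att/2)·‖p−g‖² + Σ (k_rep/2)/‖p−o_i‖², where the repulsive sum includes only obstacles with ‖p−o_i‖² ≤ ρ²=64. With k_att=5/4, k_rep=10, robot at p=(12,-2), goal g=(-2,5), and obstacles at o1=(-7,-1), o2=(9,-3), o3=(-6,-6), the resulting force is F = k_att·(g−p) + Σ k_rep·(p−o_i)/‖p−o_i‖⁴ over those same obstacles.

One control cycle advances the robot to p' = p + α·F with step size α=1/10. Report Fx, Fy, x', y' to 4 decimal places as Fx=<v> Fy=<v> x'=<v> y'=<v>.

F_att = 5/4·(g−p) = 5/4·(-14,7) = (-17.5000,8.7500)
o1: d²=362 > ρ²=64 → inactive
o2: d²=10 ≤ ρ²=64; F_rep = 10·(3,1)/10² = (0.3000,0.1000)
o3: d²=340 > ρ²=64 → inactive
F = F_att + ΣF_rep = (-17.2000,8.8500)
p' = p + 1/10·F = (10.2800,-1.1150)

Fx=-17.2000 Fy=8.8500 x'=10.2800 y'=-1.1150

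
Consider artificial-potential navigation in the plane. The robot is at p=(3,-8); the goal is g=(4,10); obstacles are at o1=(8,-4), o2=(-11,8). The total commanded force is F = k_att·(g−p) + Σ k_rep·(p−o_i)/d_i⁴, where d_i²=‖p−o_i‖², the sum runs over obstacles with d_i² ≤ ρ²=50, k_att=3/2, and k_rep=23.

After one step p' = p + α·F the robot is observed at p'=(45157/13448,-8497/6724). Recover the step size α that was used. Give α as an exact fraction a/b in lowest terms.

α = 1/4

F_att = 3/2·(g−p) = 3/2·(1,18) = (1.5000,27.0000)
o1: d²=41 ≤ ρ²=50; F_rep = 23·(-5,-4)/41² = (-0.0684,-0.0547)
o2: d²=452 > ρ²=50 → inactive
F = F_att + ΣF_rep = (1.4316,26.9453)
Δp = p'−p = (0.3579,6.7363); α = Δx/Fx = (4813/13448) / (4813/3362) = 1/4
check: Δy/Fy = (45295/6724) / (45295/1681) = 1/4 ✓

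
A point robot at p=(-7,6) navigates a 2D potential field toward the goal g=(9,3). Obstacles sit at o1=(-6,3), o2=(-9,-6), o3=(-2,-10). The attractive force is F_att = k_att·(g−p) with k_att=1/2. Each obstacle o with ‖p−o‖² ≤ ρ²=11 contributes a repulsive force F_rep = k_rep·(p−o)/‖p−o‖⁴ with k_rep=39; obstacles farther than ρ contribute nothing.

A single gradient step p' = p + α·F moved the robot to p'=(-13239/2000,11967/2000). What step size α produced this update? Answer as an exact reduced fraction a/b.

F_att = 1/2·(g−p) = 1/2·(16,-3) = (8.0000,-1.5000)
o1: d²=10 ≤ ρ²=11; F_rep = 39·(-1,3)/10² = (-0.3900,1.1700)
o2: d²=148 > ρ²=11 → inactive
o3: d²=281 > ρ²=11 → inactive
F = F_att + ΣF_rep = (7.6100,-0.3300)
Δp = p'−p = (0.3805,-0.0165); α = Δx/Fx = (761/2000) / (761/100) = 1/20
check: Δy/Fy = (-33/2000) / (-33/100) = 1/20 ✓

α = 1/20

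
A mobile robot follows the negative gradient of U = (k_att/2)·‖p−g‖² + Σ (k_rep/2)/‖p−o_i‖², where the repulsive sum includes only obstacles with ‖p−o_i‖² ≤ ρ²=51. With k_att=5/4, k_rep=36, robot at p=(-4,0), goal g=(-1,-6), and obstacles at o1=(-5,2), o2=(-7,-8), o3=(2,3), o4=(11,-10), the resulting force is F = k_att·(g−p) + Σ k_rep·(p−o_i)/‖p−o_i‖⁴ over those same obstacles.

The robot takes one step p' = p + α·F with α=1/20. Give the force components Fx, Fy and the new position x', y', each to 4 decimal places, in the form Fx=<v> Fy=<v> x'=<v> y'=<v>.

Fx=5.0833 Fy=-10.4333 x'=-3.7458 y'=-0.5217

F_att = 5/4·(g−p) = 5/4·(3,-6) = (3.7500,-7.5000)
o1: d²=5 ≤ ρ²=51; F_rep = 36·(1,-2)/5² = (1.4400,-2.8800)
o2: d²=73 > ρ²=51 → inactive
o3: d²=45 ≤ ρ²=51; F_rep = 36·(-6,-3)/45² = (-0.1067,-0.0533)
o4: d²=325 > ρ²=51 → inactive
F = F_att + ΣF_rep = (5.0833,-10.4333)
p' = p + 1/20·F = (-3.7458,-0.5217)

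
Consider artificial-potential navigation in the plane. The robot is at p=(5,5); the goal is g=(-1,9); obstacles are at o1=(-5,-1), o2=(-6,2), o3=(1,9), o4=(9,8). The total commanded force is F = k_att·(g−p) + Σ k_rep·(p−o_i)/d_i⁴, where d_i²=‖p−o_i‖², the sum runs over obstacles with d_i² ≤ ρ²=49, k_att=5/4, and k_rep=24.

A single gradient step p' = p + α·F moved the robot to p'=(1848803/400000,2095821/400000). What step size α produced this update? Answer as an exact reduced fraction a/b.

F_att = 5/4·(g−p) = 5/4·(-6,4) = (-7.5000,5.0000)
o1: d²=136 > ρ²=49 → inactive
o2: d²=130 > ρ²=49 → inactive
o3: d²=32 ≤ ρ²=49; F_rep = 24·(4,-4)/32² = (0.0938,-0.0938)
o4: d²=25 ≤ ρ²=49; F_rep = 24·(-4,-3)/25² = (-0.1536,-0.1152)
F = F_att + ΣF_rep = (-7.5598,4.7911)
Δp = p'−p = (-0.3780,0.2396); α = Δx/Fx = (-151197/400000) / (-151197/20000) = 1/20
check: Δy/Fy = (95821/400000) / (95821/20000) = 1/20 ✓

α = 1/20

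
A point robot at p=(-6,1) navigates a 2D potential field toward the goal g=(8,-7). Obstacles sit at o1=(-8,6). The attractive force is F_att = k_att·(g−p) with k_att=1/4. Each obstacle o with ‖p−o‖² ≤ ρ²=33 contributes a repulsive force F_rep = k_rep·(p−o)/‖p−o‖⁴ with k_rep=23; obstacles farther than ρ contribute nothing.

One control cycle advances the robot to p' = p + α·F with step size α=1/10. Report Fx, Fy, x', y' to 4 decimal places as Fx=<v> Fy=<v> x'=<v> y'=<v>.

F_att = 1/4·(g−p) = 1/4·(14,-8) = (3.5000,-2.0000)
o1: d²=29 ≤ ρ²=33; F_rep = 23·(2,-5)/29² = (0.0547,-0.1367)
F = F_att + ΣF_rep = (3.5547,-2.1367)
p' = p + 1/10·F = (-5.6445,0.7863)

Fx=3.5547 Fy=-2.1367 x'=-5.6445 y'=0.7863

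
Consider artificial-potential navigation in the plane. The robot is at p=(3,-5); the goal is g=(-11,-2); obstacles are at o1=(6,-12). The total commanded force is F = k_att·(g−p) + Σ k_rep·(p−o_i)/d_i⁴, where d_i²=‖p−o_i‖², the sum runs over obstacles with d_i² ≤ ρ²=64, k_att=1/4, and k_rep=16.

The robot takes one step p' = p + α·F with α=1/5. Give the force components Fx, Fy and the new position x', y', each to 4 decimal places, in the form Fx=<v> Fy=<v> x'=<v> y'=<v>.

F_att = 1/4·(g−p) = 1/4·(-14,3) = (-3.5000,0.7500)
o1: d²=58 ≤ ρ²=64; F_rep = 16·(-3,7)/58² = (-0.0143,0.0333)
F = F_att + ΣF_rep = (-3.5143,0.7833)
p' = p + 1/5·F = (2.2971,-4.8433)

Fx=-3.5143 Fy=0.7833 x'=2.2971 y'=-4.8433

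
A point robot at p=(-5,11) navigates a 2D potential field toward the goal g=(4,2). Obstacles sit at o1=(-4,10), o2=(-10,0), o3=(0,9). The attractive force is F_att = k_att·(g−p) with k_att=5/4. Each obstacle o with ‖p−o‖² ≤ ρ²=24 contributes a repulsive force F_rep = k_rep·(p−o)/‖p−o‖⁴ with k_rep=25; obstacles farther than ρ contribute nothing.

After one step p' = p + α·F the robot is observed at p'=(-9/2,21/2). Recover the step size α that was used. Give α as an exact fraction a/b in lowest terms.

F_att = 5/4·(g−p) = 5/4·(9,-9) = (11.2500,-11.2500)
o1: d²=2 ≤ ρ²=24; F_rep = 25·(-1,1)/2² = (-6.2500,6.2500)
o2: d²=146 > ρ²=24 → inactive
o3: d²=29 > ρ²=24 → inactive
F = F_att + ΣF_rep = (5.0000,-5.0000)
Δp = p'−p = (0.5000,-0.5000); α = Δx/Fx = (1/2) / (5) = 1/10
check: Δy/Fy = (-1/2) / (-5) = 1/10 ✓

α = 1/10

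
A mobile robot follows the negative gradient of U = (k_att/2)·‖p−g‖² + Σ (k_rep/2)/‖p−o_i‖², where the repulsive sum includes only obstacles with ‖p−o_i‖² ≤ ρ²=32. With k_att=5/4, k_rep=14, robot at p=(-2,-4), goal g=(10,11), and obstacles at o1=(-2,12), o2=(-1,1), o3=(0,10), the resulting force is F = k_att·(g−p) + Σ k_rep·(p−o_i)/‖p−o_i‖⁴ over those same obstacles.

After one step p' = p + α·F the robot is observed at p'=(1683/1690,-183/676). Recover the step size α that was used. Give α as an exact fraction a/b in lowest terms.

α = 1/5

F_att = 5/4·(g−p) = 5/4·(12,15) = (15.0000,18.7500)
o1: d²=256 > ρ²=32 → inactive
o2: d²=26 ≤ ρ²=32; F_rep = 14·(-1,-5)/26² = (-0.0207,-0.1036)
o3: d²=200 > ρ²=32 → inactive
F = F_att + ΣF_rep = (14.9793,18.6464)
Δp = p'−p = (2.9959,3.7293); α = Δx/Fx = (5063/1690) / (5063/338) = 1/5
check: Δy/Fy = (2521/676) / (12605/676) = 1/5 ✓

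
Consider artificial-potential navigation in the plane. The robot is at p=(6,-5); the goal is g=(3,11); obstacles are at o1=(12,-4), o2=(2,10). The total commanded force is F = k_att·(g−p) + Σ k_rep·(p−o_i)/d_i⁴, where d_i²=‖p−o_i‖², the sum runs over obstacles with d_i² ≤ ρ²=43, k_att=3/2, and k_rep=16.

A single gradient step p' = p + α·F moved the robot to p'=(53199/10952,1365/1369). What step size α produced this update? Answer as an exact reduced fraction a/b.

α = 1/4

F_att = 3/2·(g−p) = 3/2·(-3,16) = (-4.5000,24.0000)
o1: d²=37 ≤ ρ²=43; F_rep = 16·(-6,-1)/37² = (-0.0701,-0.0117)
o2: d²=241 > ρ²=43 → inactive
F = F_att + ΣF_rep = (-4.5701,23.9883)
Δp = p'−p = (-1.1425,5.9971); α = Δx/Fx = (-12513/10952) / (-12513/2738) = 1/4
check: Δy/Fy = (8210/1369) / (32840/1369) = 1/4 ✓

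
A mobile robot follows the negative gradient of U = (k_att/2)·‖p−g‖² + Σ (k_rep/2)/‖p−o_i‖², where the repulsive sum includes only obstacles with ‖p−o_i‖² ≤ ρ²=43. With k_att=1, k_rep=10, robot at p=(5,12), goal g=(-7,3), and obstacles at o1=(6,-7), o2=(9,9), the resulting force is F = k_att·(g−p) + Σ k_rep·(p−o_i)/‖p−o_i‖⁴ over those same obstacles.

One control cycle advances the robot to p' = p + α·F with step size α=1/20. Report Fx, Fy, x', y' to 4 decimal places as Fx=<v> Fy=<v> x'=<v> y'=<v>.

F_att = 1·(g−p) = 1·(-12,-9) = (-12.0000,-9.0000)
o1: d²=362 > ρ²=43 → inactive
o2: d²=25 ≤ ρ²=43; F_rep = 10·(-4,3)/25² = (-0.0640,0.0480)
F = F_att + ΣF_rep = (-12.0640,-8.9520)
p' = p + 1/20·F = (4.3968,11.5524)

Fx=-12.0640 Fy=-8.9520 x'=4.3968 y'=11.5524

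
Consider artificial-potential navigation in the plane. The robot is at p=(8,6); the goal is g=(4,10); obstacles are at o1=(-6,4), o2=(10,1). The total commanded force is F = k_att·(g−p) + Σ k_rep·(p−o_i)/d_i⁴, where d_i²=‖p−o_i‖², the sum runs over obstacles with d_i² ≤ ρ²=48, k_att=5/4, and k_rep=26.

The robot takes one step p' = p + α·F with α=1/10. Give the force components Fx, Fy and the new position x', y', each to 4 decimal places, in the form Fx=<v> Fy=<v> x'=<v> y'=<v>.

F_att = 5/4·(g−p) = 5/4·(-4,4) = (-5.0000,5.0000)
o1: d²=200 > ρ²=48 → inactive
o2: d²=29 ≤ ρ²=48; F_rep = 26·(-2,5)/29² = (-0.0618,0.1546)
F = F_att + ΣF_rep = (-5.0618,5.1546)
p' = p + 1/10·F = (7.4938,6.5155)

Fx=-5.0618 Fy=5.1546 x'=7.4938 y'=6.5155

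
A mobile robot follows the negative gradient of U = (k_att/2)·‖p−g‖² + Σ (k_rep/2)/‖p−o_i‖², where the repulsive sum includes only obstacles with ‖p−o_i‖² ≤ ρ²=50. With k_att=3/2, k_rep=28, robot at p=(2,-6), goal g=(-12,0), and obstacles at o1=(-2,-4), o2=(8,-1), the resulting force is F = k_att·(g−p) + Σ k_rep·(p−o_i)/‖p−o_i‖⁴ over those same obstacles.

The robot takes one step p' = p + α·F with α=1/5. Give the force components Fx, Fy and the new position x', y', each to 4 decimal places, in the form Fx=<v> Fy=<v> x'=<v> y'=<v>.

Fx=-20.7200 Fy=8.8600 x'=-2.1440 y'=-4.2280

F_att = 3/2·(g−p) = 3/2·(-14,6) = (-21.0000,9.0000)
o1: d²=20 ≤ ρ²=50; F_rep = 28·(4,-2)/20² = (0.2800,-0.1400)
o2: d²=61 > ρ²=50 → inactive
F = F_att + ΣF_rep = (-20.7200,8.8600)
p' = p + 1/5·F = (-2.1440,-4.2280)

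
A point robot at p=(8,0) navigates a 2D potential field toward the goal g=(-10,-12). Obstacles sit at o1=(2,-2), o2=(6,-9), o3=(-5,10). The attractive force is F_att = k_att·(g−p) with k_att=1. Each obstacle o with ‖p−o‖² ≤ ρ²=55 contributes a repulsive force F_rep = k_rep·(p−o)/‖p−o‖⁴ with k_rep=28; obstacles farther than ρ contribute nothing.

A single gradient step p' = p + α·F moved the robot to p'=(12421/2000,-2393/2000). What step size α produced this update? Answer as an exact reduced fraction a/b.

α = 1/10

F_att = 1·(g−p) = 1·(-18,-12) = (-18.0000,-12.0000)
o1: d²=40 ≤ ρ²=55; F_rep = 28·(6,2)/40² = (0.1050,0.0350)
o2: d²=85 > ρ²=55 → inactive
o3: d²=269 > ρ²=55 → inactive
F = F_att + ΣF_rep = (-17.8950,-11.9650)
Δp = p'−p = (-1.7895,-1.1965); α = Δx/Fx = (-3579/2000) / (-3579/200) = 1/10
check: Δy/Fy = (-2393/2000) / (-2393/200) = 1/10 ✓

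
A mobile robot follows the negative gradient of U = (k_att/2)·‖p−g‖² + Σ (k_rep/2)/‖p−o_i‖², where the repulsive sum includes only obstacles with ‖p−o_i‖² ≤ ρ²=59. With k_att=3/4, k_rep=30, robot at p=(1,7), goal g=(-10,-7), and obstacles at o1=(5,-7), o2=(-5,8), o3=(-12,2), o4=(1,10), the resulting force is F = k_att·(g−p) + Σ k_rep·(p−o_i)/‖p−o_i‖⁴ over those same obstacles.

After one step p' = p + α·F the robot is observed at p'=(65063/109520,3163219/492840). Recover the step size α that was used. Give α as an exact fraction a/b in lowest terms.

F_att = 3/4·(g−p) = 3/4·(-11,-14) = (-8.2500,-10.5000)
o1: d²=212 > ρ²=59 → inactive
o2: d²=37 ≤ ρ²=59; F_rep = 30·(6,-1)/37² = (0.1315,-0.0219)
o3: d²=194 > ρ²=59 → inactive
o4: d²=9 ≤ ρ²=59; F_rep = 30·(0,-3)/9² = (0.0000,-1.1111)
F = F_att + ΣF_rep = (-8.1185,-11.6330)
Δp = p'−p = (-0.4059,-0.5817); α = Δx/Fx = (-44457/109520) / (-44457/5476) = 1/20
check: Δy/Fy = (-286661/492840) / (-286661/24642) = 1/20 ✓

α = 1/20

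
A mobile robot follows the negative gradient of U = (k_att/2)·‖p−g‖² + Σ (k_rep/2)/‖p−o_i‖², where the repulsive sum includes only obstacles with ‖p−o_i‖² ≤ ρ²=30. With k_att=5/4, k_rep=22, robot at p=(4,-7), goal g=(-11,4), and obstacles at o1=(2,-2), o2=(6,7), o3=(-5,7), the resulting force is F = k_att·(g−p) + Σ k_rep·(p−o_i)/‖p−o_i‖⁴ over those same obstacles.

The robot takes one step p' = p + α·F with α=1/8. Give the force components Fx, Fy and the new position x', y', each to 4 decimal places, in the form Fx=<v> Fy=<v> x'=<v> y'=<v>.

F_att = 5/4·(g−p) = 5/4·(-15,11) = (-18.7500,13.7500)
o1: d²=29 ≤ ρ²=30; F_rep = 22·(2,-5)/29² = (0.0523,-0.1308)
o2: d²=200 > ρ²=30 → inactive
o3: d²=277 > ρ²=30 → inactive
F = F_att + ΣF_rep = (-18.6977,13.6192)
p' = p + 1/8·F = (1.6628,-5.2976)

Fx=-18.6977 Fy=13.6192 x'=1.6628 y'=-5.2976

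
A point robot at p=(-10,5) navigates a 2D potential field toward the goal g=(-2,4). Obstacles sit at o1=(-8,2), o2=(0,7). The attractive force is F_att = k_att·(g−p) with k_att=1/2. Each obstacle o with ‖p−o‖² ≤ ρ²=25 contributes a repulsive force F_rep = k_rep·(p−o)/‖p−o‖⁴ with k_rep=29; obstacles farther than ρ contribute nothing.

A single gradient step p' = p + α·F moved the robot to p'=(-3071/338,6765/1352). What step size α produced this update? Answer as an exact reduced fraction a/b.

F_att = 1/2·(g−p) = 1/2·(8,-1) = (4.0000,-0.5000)
o1: d²=13 ≤ ρ²=25; F_rep = 29·(-2,3)/13² = (-0.3432,0.5148)
o2: d²=104 > ρ²=25 → inactive
F = F_att + ΣF_rep = (3.6568,0.0148)
Δp = p'−p = (0.9142,0.0037); α = Δx/Fx = (309/338) / (618/169) = 1/4
check: Δy/Fy = (5/1352) / (5/338) = 1/4 ✓

α = 1/4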